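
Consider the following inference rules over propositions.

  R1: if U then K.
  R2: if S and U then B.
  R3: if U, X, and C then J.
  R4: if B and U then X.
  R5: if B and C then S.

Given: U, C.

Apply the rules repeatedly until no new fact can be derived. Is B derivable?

No

B would need S and U (R2), but S is never established.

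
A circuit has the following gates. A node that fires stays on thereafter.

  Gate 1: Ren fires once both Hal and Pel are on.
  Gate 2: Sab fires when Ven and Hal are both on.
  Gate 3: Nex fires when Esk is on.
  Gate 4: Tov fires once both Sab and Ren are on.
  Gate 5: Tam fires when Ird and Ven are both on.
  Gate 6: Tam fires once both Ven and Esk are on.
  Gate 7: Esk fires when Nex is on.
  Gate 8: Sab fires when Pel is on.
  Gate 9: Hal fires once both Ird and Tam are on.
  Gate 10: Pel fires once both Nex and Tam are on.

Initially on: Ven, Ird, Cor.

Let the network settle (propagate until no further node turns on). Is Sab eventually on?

Yes

Ird and Ven are on, so Tam fires (Gate 5).
Gate 9: Ird and Tam on → Hal on.
Gate 2: Ven and Hal on → Sab on.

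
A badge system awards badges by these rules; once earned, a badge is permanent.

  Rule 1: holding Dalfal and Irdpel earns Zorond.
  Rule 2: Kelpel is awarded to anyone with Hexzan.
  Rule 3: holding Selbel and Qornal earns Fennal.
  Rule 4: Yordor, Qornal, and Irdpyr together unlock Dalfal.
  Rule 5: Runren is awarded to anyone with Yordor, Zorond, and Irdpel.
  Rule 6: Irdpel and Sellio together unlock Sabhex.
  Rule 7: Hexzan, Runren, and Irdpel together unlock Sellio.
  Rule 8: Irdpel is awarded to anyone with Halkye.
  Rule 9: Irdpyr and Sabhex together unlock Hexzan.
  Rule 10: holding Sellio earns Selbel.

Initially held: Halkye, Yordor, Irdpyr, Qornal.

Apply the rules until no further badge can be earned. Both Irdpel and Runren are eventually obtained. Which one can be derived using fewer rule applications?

Irdpel: With Halkye, Irdpel is earned (Rule 8). [1 rule application]
Runren: With Halkye, Irdpel is earned (Rule 8). With Yordor, Qornal, and Irdpyr, Dalfal is earned (Rule 4). With Dalfal and Irdpel, Zorond is earned (Rule 1). With Yordor, Zorond, and Irdpel, Runren is earned (Rule 5). [4 rule applications]
Irdpel needs fewer.

Irdpel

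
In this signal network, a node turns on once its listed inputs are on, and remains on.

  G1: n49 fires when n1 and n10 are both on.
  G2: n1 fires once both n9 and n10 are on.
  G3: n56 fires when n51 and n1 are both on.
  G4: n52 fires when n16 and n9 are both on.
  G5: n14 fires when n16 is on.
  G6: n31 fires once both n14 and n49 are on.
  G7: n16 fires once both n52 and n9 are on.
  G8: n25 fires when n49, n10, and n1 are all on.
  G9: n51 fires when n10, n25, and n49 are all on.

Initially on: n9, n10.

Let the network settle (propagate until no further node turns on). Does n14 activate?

No

n14 would need n16 (G5), but n16 never turns on.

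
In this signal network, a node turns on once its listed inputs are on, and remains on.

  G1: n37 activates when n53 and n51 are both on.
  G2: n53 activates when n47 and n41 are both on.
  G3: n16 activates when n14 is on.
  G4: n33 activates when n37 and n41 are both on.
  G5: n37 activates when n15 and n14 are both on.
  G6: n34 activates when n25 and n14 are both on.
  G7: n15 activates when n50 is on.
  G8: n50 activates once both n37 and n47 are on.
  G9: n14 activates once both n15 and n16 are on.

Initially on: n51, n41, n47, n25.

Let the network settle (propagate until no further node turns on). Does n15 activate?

Yes

G2: n47 and n41 on → n53 on.
G1: n53 and n51 on → n37 on.
n37 and n47 are on, so n50 activates (G8).
G7: n50 on → n15 on.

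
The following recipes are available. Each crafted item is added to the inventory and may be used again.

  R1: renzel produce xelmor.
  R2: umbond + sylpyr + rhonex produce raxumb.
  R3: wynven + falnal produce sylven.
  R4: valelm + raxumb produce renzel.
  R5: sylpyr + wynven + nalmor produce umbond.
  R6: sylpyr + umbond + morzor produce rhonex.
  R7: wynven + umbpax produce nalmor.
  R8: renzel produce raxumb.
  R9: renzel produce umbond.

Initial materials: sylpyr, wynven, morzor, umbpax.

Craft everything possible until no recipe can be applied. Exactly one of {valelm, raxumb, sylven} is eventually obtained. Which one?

raxumb

Using R7, wynven and umbpax make nalmor.
sylpyr + wynven + nalmor → umbond (R5).
sylpyr + umbond + morzor → rhonex (R6).
Using R2, umbond, sylpyr, and rhonex make raxumb.
No rule produces valelm, and it is not given. sylven would need wynven and falnal (R3), but falnal is never obtained.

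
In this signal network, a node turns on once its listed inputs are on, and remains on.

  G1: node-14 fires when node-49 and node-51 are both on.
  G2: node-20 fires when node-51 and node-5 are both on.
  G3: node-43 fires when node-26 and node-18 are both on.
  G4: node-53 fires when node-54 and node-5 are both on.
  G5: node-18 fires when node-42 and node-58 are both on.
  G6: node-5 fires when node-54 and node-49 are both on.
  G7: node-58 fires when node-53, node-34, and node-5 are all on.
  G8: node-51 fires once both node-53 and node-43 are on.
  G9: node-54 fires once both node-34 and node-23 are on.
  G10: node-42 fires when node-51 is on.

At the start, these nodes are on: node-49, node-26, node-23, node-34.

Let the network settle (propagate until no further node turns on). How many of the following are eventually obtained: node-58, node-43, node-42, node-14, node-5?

2

node-34 and node-23 are on, so node-54 fires (G9).
node-54 and node-49 are on, so node-5 fires (G6).
node-54 and node-5 are on, so node-53 fires (G4).
G7: node-53, node-34, and node-5 on → node-58 on.
node-58: reached.
node-43 would need node-26 and node-18 (G3), but node-18 never turns on.
node-42 would need node-51 (G10), but node-51 never turns on.
node-14 would need node-49 and node-51 (G1), but node-51 never turns on.
node-5: reached.
Reached: node-58 and node-5 — 2 of the 5.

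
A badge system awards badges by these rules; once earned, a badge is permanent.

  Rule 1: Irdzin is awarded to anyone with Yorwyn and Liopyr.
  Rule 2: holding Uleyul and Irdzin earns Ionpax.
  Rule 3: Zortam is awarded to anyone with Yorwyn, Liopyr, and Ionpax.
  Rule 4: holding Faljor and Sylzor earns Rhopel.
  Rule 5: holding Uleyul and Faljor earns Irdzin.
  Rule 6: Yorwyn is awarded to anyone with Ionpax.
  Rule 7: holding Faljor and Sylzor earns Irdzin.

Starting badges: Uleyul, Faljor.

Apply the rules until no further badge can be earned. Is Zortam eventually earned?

Zortam would need Yorwyn, Liopyr, and Ionpax (Rule 3), but Liopyr is never earned.

No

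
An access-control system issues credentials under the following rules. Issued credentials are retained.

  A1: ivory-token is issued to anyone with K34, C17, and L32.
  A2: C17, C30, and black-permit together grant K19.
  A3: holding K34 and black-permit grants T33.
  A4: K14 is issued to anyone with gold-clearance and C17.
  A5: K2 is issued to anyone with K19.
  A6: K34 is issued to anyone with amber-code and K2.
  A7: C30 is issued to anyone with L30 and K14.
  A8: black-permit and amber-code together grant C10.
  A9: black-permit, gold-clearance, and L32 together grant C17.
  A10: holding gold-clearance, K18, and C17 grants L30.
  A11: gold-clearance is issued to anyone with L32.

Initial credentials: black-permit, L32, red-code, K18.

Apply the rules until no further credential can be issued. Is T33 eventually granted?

T33 would need K34 and black-permit (A3), but K34 is never granted.

No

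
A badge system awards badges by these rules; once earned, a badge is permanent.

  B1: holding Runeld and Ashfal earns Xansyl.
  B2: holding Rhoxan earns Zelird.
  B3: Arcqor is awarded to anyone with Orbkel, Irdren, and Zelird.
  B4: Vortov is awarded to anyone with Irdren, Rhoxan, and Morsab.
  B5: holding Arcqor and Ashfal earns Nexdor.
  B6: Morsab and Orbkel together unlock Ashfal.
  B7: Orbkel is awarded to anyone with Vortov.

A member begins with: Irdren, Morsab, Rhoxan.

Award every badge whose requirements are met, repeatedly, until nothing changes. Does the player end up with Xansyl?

Xansyl would need Runeld and Ashfal (B1), but Runeld is never earned.

No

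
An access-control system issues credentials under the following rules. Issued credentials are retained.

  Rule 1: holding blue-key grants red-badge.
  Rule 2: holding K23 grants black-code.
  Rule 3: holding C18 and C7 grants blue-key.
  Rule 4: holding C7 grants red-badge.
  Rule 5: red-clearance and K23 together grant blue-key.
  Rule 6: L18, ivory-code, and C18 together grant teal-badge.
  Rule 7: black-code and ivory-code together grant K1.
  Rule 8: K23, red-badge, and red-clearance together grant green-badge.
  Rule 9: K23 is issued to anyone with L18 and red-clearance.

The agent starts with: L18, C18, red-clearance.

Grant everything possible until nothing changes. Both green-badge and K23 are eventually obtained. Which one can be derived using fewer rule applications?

K23: Holding L18 and red-clearance grants K23 (Rule 9). [1 rule application]
green-badge: Holding L18 and red-clearance grants K23 (Rule 9). Holding red-clearance and K23 grants blue-key (Rule 5). Holding blue-key grants red-badge (Rule 1). Holding K23, red-badge, and red-clearance grants green-badge (Rule 8). [4 rule applications]
K23 needs fewer.

K23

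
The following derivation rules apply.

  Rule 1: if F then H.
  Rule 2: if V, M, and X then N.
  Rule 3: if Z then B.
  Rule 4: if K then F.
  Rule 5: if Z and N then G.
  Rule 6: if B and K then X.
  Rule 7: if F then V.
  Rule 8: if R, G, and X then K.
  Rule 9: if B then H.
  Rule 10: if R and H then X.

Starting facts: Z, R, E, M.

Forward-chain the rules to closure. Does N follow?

No

N would need V, M, and X (Rule 2), but V is never established.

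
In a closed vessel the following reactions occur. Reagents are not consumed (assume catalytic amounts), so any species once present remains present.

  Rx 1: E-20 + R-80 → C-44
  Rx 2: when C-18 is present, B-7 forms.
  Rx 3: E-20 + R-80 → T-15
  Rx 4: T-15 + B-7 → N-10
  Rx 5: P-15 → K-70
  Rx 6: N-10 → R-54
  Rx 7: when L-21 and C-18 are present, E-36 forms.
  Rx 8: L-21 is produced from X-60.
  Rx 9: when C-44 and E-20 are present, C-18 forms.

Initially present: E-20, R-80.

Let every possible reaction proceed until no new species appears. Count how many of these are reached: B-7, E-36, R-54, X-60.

2

E-20 and R-80 present → T-15 forms (Rx 3).
E-20 and R-80 present → C-44 forms (Rx 1).
C-44 and E-20 present → C-18 forms (Rx 9).
C-18 present → B-7 forms (Rx 2).
T-15 and B-7 present → N-10 forms (Rx 4).
N-10 present → R-54 forms (Rx 6).
B-7: reached.
E-36 would need L-21 and C-18 (Rx 7), but L-21 never forms.
R-54: reached.
No rule produces X-60, and it is not given.
Reached: B-7 and R-54 — 2 of the 4.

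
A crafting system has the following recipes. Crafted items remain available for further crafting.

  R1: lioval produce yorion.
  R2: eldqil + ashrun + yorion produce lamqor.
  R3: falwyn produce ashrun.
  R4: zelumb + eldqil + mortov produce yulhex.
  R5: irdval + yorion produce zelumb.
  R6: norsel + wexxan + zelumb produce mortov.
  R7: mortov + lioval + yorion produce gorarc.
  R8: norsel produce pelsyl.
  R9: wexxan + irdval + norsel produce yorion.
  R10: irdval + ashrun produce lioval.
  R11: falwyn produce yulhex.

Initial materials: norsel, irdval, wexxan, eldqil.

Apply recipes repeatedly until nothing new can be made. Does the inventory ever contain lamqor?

No

lamqor would need eldqil, ashrun, and yorion (R2), but ashrun is never obtained.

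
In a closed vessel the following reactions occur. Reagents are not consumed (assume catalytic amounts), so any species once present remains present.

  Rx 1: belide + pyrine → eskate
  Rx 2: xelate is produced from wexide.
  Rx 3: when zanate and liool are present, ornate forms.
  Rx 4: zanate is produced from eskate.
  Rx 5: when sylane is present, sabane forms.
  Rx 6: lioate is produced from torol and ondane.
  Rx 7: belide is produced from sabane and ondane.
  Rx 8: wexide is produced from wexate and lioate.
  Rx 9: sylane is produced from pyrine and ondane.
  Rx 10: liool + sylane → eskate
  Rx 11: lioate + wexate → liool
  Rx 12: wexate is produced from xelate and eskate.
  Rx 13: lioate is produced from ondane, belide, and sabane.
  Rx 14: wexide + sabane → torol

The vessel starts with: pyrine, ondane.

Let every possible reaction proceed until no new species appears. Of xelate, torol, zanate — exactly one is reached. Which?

pyrine and ondane present → sylane forms (Rx 9).
sylane present → sabane forms (Rx 5).
sabane and ondane present → belide forms (Rx 7).
belide and pyrine present → eskate forms (Rx 1).
eskate present → zanate forms (Rx 4).
torol would need wexide and sabane (Rx 14), but wexide never forms. xelate would need wexide (Rx 2), but wexide never forms.

zanate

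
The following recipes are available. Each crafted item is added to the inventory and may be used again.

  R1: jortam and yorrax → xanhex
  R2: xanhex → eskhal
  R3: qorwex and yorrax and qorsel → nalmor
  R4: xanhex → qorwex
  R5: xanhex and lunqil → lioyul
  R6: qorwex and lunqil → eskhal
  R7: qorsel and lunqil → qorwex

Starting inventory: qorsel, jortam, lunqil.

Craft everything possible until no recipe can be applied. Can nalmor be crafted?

nalmor would need qorwex, yorrax, and qorsel (R3), but yorrax is never obtained.

No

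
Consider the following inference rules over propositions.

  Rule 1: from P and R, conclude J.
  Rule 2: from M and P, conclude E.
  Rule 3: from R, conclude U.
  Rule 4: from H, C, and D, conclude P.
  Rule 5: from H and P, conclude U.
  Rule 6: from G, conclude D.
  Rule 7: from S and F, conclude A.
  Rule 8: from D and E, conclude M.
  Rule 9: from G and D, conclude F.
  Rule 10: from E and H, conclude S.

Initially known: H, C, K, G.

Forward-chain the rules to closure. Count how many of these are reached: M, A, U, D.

2

G holds, so D follows (Rule 6).
From H, C, and D, Rule 4 gives P.
H and P hold, so U follows (Rule 5).
M would need D and E (Rule 8), but E is never established.
A would need S and F (Rule 7), but S is never established.
U: reached.
D: reached.
Reached: U and D — 2 of the 4.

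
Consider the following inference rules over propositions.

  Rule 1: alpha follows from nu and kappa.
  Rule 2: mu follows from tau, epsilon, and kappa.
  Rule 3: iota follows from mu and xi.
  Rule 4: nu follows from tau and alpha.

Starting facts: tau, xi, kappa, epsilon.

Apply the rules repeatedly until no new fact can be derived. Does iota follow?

From tau, epsilon, and kappa, Rule 2 gives mu.
mu and xi hold, so iota follows (Rule 3).

Yes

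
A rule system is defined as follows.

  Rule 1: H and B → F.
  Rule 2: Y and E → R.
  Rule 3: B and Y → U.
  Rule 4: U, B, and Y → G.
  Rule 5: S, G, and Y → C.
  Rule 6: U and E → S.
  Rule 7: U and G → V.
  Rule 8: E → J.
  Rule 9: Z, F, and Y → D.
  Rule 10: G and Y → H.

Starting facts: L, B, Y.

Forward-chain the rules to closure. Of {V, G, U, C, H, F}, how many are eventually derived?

5

From B and Y, Rule 3 gives U.
U, B, and Y hold, so G follows (Rule 4).
U and G hold, so V follows (Rule 7).
From G and Y, Rule 10 gives H.
H and B hold, so F follows (Rule 1).
V: reached.
G: reached.
U: reached.
C would need S, G, and Y (Rule 5), but S is never established.
H: reached.
F: reached.
Reached: V, G, U, H, and F — 5 of the 6.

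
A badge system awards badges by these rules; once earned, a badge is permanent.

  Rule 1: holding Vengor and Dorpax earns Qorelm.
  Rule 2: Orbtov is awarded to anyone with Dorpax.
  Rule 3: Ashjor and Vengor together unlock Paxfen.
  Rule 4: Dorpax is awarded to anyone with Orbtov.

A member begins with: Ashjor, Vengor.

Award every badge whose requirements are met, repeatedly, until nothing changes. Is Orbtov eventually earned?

No

Orbtov would need Dorpax (Rule 2), but Dorpax is never earned.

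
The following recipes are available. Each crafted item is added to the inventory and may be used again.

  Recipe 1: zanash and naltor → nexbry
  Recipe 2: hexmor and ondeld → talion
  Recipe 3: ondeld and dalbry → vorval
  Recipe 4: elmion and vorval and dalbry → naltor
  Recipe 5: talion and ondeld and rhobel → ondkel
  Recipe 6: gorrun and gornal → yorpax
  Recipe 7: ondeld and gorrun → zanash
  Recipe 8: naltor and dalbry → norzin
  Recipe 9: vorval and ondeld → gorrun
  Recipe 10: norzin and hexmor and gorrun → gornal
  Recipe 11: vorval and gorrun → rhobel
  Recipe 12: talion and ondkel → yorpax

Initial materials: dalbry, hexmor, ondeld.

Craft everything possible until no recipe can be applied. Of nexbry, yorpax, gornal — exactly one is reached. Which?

hexmor and ondeld → talion (Recipe 2).
ondeld and dalbry → vorval (Recipe 3).
vorval and ondeld → gorrun (Recipe 9).
Using Recipe 11, vorval and gorrun make rhobel.
Using Recipe 5, talion, ondeld, and rhobel make ondkel.
Using Recipe 12, talion and ondkel make yorpax.
gornal would need norzin, hexmor, and gorrun (Recipe 10), but norzin is never obtained. nexbry would need zanash and naltor (Recipe 1), but naltor is never obtained.

yorpax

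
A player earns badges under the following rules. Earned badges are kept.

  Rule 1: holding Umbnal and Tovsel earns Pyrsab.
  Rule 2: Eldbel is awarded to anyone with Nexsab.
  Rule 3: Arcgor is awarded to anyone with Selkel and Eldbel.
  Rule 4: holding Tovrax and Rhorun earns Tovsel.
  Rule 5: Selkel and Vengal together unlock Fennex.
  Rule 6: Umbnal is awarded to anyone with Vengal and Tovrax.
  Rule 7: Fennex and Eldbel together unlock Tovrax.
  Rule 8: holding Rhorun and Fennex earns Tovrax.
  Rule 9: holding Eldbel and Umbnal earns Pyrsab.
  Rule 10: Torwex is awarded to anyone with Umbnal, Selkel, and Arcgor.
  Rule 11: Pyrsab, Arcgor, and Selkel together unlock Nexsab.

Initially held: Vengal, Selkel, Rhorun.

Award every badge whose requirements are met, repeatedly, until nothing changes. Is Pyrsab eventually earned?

Yes

With Selkel and Vengal, Fennex is earned (Rule 5).
With Rhorun and Fennex, Tovrax is earned (Rule 8).
With Tovrax and Rhorun, Tovsel is earned (Rule 4).
With Vengal and Tovrax, Umbnal is earned (Rule 6).
With Umbnal and Tovsel, Pyrsab is earned (Rule 1).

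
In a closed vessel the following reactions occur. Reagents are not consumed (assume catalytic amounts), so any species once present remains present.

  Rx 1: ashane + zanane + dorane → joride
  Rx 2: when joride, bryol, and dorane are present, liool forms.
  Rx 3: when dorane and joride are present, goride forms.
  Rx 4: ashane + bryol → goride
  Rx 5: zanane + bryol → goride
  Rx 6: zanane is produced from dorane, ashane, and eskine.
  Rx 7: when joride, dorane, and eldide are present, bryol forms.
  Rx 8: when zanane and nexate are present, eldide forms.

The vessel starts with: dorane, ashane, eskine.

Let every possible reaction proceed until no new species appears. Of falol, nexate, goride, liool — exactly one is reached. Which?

goride

dorane, ashane, and eskine present → zanane forms (Rx 6).
ashane, zanane, and dorane present → joride forms (Rx 1).
dorane and joride present → goride forms (Rx 3).
No rule produces nexate, and it is not given. liool would need joride, bryol, and dorane (Rx 2), but bryol never forms. No rule produces falol, and it is not given.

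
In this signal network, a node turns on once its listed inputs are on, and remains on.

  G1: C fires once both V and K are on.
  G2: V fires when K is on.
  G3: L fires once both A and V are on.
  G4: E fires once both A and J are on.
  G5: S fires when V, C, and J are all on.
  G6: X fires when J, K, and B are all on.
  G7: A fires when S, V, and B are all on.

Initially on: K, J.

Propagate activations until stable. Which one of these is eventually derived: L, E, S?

G2: K on → V on.
G1: V and K on → C on.
V, C, and J are on, so S fires (G5).
L would need A and V (G3), but A never turns on. E would need A and J (G4), but A never turns on.

S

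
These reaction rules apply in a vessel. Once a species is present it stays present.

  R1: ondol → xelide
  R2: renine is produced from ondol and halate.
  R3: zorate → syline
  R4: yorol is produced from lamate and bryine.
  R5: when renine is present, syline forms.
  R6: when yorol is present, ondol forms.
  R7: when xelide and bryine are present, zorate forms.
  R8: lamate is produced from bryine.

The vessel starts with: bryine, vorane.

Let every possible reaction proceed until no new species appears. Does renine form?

renine would need ondol and halate (R2), but halate never forms.

No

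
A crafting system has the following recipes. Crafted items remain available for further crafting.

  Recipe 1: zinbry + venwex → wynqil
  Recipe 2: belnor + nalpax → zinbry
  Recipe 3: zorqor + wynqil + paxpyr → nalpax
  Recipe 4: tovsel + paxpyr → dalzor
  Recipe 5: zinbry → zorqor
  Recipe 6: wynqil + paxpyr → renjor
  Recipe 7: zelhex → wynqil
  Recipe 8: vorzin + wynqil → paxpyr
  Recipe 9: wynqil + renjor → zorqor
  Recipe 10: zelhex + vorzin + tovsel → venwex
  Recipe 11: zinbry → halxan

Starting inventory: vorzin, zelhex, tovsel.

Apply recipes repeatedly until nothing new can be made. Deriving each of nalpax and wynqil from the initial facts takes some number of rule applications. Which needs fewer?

wynqil: zelhex → wynqil (Recipe 7). [1 rule application]
nalpax: zelhex → wynqil (Recipe 7). vorzin + wynqil → paxpyr (Recipe 8). Using Recipe 6, wynqil and paxpyr make renjor. Using Recipe 9, wynqil and renjor make zorqor. zorqor + wynqil + paxpyr → nalpax (Recipe 3). [5 rule applications]
wynqil needs fewer.

wynqil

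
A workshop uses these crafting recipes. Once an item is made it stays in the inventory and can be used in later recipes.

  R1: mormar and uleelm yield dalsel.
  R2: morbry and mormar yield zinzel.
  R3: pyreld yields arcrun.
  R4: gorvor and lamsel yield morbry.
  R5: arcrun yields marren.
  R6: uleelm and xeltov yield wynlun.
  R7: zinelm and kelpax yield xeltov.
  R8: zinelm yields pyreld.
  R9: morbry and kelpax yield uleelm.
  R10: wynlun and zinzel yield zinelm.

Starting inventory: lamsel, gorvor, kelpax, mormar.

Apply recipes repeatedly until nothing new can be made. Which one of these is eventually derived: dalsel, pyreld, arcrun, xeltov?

dalsel

gorvor and lamsel → morbry (R4).
Using R9, morbry and kelpax make uleelm.
mormar and uleelm → dalsel (R1).
pyreld would need zinelm (R8), but zinelm is never obtained. xeltov would need zinelm and kelpax (R7), but zinelm is never obtained. arcrun would need pyreld (R3), but pyreld is never obtained.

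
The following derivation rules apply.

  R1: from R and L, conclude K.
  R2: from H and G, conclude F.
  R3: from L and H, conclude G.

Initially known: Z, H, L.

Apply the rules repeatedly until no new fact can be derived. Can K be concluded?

K would need R and L (R1), but R is never established.

No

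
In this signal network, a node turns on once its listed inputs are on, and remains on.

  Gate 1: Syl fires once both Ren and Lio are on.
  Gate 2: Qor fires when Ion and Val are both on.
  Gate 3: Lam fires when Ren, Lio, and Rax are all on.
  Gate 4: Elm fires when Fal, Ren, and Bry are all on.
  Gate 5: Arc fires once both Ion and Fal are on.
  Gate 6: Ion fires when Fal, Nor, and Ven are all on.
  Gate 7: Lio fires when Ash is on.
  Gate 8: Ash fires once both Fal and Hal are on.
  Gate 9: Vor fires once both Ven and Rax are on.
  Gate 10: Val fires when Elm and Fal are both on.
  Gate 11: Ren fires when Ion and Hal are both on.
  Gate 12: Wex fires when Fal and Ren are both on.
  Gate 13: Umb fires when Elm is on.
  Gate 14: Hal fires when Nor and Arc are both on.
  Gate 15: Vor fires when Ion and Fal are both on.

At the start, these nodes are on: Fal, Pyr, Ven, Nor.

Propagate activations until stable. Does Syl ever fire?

Yes

Fal, Nor, and Ven are on, so Ion fires (Gate 6).
Gate 5: Ion and Fal on → Arc on.
Nor and Arc are on, so Hal fires (Gate 14).
Gate 11: Ion and Hal on → Ren on.
Gate 8: Fal and Hal on → Ash on.
Gate 7: Ash on → Lio on.
Ren and Lio are on, so Syl fires (Gate 1).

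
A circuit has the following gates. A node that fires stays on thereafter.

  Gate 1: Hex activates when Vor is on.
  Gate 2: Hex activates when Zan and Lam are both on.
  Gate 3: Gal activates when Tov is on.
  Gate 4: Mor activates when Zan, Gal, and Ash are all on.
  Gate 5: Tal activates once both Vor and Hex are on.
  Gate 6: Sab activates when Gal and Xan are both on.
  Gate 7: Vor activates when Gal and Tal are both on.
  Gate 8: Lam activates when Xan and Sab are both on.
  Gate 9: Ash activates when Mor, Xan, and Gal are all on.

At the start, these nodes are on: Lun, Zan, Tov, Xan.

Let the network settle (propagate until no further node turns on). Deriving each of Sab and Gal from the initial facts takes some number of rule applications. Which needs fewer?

Gal

Gal: Tov is on, so Gal activates (Gate 3). [1 rule application]
Sab: Gate 3: Tov on → Gal on. Gate 6: Gal and Xan on → Sab on. [2 rule applications]
Gal needs fewer.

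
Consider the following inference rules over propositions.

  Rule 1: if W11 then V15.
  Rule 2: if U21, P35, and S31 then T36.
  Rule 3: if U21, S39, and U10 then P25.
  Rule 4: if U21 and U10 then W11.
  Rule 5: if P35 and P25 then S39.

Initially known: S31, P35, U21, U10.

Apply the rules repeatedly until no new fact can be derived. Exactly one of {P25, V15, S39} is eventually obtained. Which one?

V15

U21 and U10 hold, so W11 follows (Rule 4).
W11 holds, so V15 follows (Rule 1).
P25 would need U21, S39, and U10 (Rule 3), but S39 is never established. S39 would need P35 and P25 (Rule 5), but P25 is never established.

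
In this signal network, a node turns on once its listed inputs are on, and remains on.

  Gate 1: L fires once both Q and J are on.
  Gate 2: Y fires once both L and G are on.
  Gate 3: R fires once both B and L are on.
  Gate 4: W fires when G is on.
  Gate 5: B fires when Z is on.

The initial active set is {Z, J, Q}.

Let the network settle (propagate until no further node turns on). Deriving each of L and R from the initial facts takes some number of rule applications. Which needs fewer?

L

L: Gate 1: Q and J on → L on. [1 rule application]
R: Z is on, so B fires (Gate 5). Q and J are on, so L fires (Gate 1). Gate 3: B and L on → R on. [3 rule applications]
L needs fewer.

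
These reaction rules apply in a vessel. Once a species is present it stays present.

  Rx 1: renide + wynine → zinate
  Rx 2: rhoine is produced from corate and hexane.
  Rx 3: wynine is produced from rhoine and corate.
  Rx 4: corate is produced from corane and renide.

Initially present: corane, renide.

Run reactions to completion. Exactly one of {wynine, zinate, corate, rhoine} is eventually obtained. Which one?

corate

corane and renide present → corate forms (Rx 4).
wynine would need rhoine and corate (Rx 3), but rhoine never forms. rhoine would need corate and hexane (Rx 2), but hexane never forms. zinate would need renide and wynine (Rx 1), but wynine never forms.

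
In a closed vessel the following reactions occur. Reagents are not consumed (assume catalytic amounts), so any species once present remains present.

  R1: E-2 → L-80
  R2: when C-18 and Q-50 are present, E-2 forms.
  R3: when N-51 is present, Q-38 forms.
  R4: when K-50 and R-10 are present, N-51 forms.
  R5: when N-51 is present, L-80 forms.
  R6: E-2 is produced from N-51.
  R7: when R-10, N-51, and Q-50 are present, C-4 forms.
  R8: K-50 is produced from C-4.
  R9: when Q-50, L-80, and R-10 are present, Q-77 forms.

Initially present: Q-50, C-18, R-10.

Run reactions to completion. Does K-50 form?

K-50 would need C-4 (R8), but C-4 never forms.

No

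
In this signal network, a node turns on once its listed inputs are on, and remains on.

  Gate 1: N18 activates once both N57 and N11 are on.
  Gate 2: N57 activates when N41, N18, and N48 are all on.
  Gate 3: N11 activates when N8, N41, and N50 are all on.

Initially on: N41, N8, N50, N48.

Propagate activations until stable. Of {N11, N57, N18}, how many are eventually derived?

N8, N41, and N50 are on, so N11 activates (Gate 3).
N11: reached.
N57 would need N41, N18, and N48 (Gate 2), but N18 never turns on.
N18 would need N57 and N11 (Gate 1), but N57 never turns on.
Reached: N11 — 1 of the 3.

1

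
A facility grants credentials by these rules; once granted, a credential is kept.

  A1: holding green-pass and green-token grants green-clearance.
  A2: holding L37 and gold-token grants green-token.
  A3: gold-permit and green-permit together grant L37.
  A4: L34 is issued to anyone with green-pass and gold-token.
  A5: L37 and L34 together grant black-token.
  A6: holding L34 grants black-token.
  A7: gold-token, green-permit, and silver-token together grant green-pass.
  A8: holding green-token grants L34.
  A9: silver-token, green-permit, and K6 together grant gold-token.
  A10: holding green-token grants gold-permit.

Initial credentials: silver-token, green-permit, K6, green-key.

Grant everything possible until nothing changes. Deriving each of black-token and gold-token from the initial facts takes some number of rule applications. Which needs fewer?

gold-token: Holding silver-token, green-permit, and K6 grants gold-token (A9). [1 rule application]
black-token: Holding silver-token, green-permit, and K6 grants gold-token (A9). Holding gold-token, green-permit, and silver-token grants green-pass (A7). Holding green-pass and gold-token grants L34 (A4). Holding L34 grants black-token (A6). [4 rule applications]
gold-token needs fewer.

gold-token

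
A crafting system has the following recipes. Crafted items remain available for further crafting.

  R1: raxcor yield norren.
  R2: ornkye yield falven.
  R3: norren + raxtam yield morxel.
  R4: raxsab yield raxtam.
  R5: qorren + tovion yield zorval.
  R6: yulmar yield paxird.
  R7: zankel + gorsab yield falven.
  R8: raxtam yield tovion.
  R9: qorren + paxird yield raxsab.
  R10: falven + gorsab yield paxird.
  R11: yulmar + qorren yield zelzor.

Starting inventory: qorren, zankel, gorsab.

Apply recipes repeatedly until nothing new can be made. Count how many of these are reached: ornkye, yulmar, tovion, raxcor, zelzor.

zankel + gorsab → falven (R7).
falven + gorsab → paxird (R10).
Using R9, qorren and paxird make raxsab.
raxsab → raxtam (R4).
raxtam → tovion (R8).
No rule produces ornkye, and it is not given.
No rule produces yulmar, and it is not given.
tovion: reached.
No rule produces raxcor, and it is not given.
zelzor would need yulmar and qorren (R11), but yulmar is never obtained.
Reached: tovion — 1 of the 5.

1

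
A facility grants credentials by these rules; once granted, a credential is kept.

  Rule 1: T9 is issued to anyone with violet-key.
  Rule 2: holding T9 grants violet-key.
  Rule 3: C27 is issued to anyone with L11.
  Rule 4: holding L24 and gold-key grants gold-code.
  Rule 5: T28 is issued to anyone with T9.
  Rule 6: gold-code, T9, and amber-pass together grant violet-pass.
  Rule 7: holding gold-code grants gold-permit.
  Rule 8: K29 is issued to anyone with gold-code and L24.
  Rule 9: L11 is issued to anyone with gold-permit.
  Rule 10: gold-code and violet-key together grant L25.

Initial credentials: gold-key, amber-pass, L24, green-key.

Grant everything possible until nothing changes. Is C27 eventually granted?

Holding L24 and gold-key grants gold-code (Rule 4).
Holding gold-code grants gold-permit (Rule 7).
Holding gold-permit grants L11 (Rule 9).
Holding L11 grants C27 (Rule 3).

Yes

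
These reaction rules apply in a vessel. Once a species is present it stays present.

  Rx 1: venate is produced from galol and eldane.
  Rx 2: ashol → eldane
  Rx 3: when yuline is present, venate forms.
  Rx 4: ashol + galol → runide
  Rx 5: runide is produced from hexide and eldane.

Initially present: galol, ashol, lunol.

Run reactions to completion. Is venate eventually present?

Yes

ashol present → eldane forms (Rx 2).
galol and eldane present → venate forms (Rx 1).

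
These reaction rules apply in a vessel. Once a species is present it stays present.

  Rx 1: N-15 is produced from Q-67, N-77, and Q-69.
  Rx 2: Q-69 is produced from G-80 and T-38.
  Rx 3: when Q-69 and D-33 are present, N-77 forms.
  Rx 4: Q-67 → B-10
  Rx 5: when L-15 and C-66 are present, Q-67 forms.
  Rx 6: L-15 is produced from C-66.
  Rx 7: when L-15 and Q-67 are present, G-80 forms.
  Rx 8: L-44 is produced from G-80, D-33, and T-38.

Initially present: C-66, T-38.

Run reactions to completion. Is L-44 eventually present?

No

L-44 would need G-80, D-33, and T-38 (Rx 8), but D-33 never forms.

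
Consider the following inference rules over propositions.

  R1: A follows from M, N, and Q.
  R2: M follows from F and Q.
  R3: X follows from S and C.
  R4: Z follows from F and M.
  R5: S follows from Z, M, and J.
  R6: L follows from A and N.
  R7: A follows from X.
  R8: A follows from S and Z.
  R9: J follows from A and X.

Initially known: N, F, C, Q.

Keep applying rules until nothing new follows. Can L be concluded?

From F and Q, R2 gives M.
From M, N, and Q, R1 gives A.
A and N hold, so L follows (R6).

Yes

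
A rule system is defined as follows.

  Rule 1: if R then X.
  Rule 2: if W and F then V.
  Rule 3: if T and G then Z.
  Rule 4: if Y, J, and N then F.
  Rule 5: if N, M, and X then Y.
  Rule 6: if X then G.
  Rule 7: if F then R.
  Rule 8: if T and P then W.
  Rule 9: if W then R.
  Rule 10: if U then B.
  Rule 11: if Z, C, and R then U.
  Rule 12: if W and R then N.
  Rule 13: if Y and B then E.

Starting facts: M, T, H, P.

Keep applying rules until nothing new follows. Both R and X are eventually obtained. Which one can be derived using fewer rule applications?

R: T and P hold, so W follows (Rule 8). W holds, so R follows (Rule 9). [2 rule applications]
X: T and P hold, so W follows (Rule 8). W holds, so R follows (Rule 9). From R, Rule 1 gives X. [3 rule applications]
R needs fewer.

R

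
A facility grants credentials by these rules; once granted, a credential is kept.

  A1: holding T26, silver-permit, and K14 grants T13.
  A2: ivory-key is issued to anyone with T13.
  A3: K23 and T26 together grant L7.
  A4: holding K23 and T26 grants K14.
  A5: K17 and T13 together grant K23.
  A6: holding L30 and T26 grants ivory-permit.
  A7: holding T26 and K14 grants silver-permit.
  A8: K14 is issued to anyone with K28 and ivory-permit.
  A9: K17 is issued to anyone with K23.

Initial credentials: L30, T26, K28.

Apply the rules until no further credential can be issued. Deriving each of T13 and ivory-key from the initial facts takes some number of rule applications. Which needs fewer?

T13

T13: Holding L30 and T26 grants ivory-permit (A6). Holding K28 and ivory-permit grants K14 (A8). Holding T26 and K14 grants silver-permit (A7). Holding T26, silver-permit, and K14 grants T13 (A1). [4 rule applications]
ivory-key: Holding L30 and T26 grants ivory-permit (A6). Holding K28 and ivory-permit grants K14 (A8). Holding T26 and K14 grants silver-permit (A7). Holding T26, silver-permit, and K14 grants T13 (A1). Holding T13 grants ivory-key (A2). [5 rule applications]
T13 needs fewer.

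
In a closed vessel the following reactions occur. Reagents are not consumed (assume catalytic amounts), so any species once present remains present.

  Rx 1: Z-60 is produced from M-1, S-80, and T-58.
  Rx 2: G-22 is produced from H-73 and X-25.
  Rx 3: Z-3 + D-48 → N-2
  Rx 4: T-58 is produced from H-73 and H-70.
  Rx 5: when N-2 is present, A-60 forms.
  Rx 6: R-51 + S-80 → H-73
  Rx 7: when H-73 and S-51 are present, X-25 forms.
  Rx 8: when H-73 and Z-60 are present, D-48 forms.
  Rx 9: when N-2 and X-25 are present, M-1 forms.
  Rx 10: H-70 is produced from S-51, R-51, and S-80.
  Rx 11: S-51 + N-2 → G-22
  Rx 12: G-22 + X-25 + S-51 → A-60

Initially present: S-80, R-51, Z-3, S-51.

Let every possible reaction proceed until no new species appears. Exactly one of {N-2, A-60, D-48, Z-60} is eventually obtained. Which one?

R-51 and S-80 present → H-73 forms (Rx 6).
H-73 and S-51 present → X-25 forms (Rx 7).
H-73 and X-25 present → G-22 forms (Rx 2).
G-22, X-25, and S-51 present → A-60 forms (Rx 12).
N-2 would need Z-3 and D-48 (Rx 3), but D-48 never forms. Z-60 would need M-1, S-80, and T-58 (Rx 1), but M-1 never forms. D-48 would need H-73 and Z-60 (Rx 8), but Z-60 never forms.

A-60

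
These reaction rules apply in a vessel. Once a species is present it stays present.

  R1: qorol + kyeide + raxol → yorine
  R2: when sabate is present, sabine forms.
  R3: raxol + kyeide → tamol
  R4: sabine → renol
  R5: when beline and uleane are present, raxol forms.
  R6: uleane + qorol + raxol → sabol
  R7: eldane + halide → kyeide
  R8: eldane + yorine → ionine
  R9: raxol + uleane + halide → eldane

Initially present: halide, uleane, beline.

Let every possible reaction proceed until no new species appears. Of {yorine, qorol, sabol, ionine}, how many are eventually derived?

0

yorine would need qorol, kyeide, and raxol (R1), but qorol never forms.
No rule produces qorol, and it is not given.
sabol would need uleane, qorol, and raxol (R6), but qorol never forms.
ionine would need eldane and yorine (R8), but yorine never forms.
None of the 4 are reached.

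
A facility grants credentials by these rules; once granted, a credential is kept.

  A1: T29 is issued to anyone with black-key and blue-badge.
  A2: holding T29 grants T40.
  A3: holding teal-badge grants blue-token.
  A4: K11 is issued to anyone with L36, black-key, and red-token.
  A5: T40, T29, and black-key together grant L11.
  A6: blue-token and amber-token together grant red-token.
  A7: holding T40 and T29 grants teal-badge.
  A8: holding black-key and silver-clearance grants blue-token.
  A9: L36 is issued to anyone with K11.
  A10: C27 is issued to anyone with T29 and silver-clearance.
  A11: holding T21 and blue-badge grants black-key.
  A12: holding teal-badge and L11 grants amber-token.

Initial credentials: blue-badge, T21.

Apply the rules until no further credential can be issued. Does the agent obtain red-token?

Yes

Holding T21 and blue-badge grants black-key (A11).
Holding black-key and blue-badge grants T29 (A1).
Holding T29 grants T40 (A2).
Holding T40, T29, and black-key grants L11 (A5).
Holding T40 and T29 grants teal-badge (A7).
Holding teal-badge and L11 grants amber-token (A12).
Holding teal-badge grants blue-token (A3).
Holding blue-token and amber-token grants red-token (A6).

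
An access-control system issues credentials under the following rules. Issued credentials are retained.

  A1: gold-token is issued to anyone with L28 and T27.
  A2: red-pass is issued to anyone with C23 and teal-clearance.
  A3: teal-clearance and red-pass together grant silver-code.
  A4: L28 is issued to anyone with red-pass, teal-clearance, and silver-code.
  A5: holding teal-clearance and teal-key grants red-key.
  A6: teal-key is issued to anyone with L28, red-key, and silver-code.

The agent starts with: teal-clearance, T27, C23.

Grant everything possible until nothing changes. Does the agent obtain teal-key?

teal-key would need L28, red-key, and silver-code (A6), but red-key is never granted.

No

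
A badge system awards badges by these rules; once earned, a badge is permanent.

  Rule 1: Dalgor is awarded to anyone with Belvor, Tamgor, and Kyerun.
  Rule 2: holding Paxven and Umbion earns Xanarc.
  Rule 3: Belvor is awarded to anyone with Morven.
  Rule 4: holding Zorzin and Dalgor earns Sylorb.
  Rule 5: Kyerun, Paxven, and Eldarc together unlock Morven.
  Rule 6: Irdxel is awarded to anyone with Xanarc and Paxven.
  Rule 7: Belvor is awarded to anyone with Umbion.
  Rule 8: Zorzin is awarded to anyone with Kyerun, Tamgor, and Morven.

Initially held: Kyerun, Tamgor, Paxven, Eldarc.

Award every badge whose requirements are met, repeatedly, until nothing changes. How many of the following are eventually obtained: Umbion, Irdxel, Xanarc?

0

No rule produces Umbion, and it is not given.
Irdxel would need Xanarc and Paxven (Rule 6), but Xanarc is never earned.
Xanarc would need Paxven and Umbion (Rule 2), but Umbion is never earned.
None of the 3 are reached.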